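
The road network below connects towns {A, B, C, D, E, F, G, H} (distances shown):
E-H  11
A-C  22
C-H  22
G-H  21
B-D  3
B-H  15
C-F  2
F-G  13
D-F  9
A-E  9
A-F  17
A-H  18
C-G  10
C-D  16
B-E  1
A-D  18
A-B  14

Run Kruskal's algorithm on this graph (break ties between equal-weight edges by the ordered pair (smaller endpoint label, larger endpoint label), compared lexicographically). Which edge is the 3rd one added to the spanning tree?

B-D

Kruskal's algorithm — process edges by increasing weight (ties by edge label):
B-E (1): add — endpoints in different components.
C-F (2): add — endpoints in different components.
B-D (3): add — endpoints in different components.
A-E (9): add — endpoints in different components.
D-F (9): add — endpoints in different components.
C-G (10): add — endpoints in different components.
E-H (11): add — endpoints in different components.
The 3rd edge added is B-D.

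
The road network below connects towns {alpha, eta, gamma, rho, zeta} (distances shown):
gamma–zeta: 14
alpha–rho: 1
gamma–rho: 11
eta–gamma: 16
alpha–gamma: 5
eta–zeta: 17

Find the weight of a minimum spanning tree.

Sort edges by weight, then run Kruskal:
alpha–rho (1): add — endpoints in different components.
alpha–gamma (5): add — endpoints in different components.
gamma–rho (11): skip — gamma and rho already connected.
gamma–zeta (14): add — endpoints in different components.
eta–gamma (16): add — endpoints in different components.
MST edges: alpha–rho, alpha–gamma, gamma–zeta, eta–gamma; total weight 1+5+14+16 = 36.

36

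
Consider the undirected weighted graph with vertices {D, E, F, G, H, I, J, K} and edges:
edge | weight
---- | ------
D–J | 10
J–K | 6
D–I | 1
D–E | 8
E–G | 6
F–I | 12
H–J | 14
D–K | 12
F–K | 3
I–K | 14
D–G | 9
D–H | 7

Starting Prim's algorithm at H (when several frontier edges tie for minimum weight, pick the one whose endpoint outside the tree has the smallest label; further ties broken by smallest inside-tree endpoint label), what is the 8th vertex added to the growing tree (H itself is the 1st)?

Prim's algorithm from H:
Step 1: frontier [D–H 7, H–J 14] → take D–H (7); add D.
Step 2: frontier [D–I 1, D–E 8, D–G 9, D–J 10, D–K 12, H–J 14] → take D–I (1); add I.
Step 3: frontier [D–E 8, D–G 9, D–J 10, D–K 12, H–J 14, F–I 12, I–K 14] → take D–E (8); add E.
Step 4: frontier [D–G 9, D–J 10, D–K 12, E–G 6, H–J 14, F–I 12, I–K 14] → take E–G (6); add G.
Step 5: frontier [D–J 10, D–K 12, H–J 14, F–I 12, I–K 14] → take D–J (10); add J.
Step 6: frontier [D–K 12, F–I 12, I–K 14, J–K 6] → take J–K (6); add K.
Step 7: frontier [F–I 12, F–K 3] → take F–K (3); add F.
Vertex order: H, D, I, E, G, J, K, F. The 8th vertex is F.

F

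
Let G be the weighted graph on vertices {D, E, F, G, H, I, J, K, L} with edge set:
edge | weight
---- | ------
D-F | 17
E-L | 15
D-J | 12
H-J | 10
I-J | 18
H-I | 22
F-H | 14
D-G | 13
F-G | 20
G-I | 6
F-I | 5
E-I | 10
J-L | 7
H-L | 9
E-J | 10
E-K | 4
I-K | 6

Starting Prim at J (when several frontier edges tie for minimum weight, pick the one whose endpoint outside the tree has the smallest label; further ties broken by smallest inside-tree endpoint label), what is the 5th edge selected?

I-K

Prim's algorithm from J:
Step 1: cheapest edge leaving the tree is J-L (7); add L.
Step 2: cheapest edge leaving the tree is H-L (9); add H.
Step 3: cheapest edge leaving the tree is E-J (10); add E.
Step 4: cheapest edge leaving the tree is E-K (4); add K.
Step 5: cheapest edge leaving the tree is I-K (6); add I.
Step 6: cheapest edge leaving the tree is F-I (5); add F.
Step 7: cheapest edge leaving the tree is G-I (6); add G.
Step 8: cheapest edge leaving the tree is D-J (12); add D.
The 5th edge added is I-K.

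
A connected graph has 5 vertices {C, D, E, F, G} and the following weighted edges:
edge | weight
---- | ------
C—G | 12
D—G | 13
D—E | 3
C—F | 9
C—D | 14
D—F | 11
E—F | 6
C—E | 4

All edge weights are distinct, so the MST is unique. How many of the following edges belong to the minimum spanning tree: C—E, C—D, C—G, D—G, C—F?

2

Sort edges by weight, then run Kruskal:
D—E (3): add. Components now {C} {D,E} {F} {G}
C—E (4): add. Components now {C,D,E} {F} {G}
E—F (6): add. Components now {C,D,E,F} {G}
C—F (9): skip — C and F already connected.
D—F (11): skip — D and F already connected.
C—G (12): add. Components now {C,D,E,F,G}
MST edge set: {D—E, C—E, E—F, C—G}.
Of the listed edges, {C—E, C—G} are in the MST → 2.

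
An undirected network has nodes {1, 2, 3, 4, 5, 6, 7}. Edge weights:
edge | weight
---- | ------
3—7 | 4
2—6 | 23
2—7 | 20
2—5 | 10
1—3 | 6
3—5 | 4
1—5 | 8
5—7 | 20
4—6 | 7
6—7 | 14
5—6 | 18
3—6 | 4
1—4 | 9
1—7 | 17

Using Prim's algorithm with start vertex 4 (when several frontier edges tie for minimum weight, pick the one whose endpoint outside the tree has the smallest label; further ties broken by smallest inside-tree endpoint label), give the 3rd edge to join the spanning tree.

Prim, starting at 4.
Step 1: frontier [4—6 7, 1—4 9] → take 4—6 (7); add 6.
Step 2: frontier [1—4 9, 3—6 4, 6—7 14, 5—6 18, 2—6 23] → take 3—6 (4); add 3.
Step 3: frontier [3—5 4, 3—7 4, 1—3 6, 1—4 9, 6—7 14, 5—6 18, 2—6 23] → take 3—5 (4); add 5.
Step 4: frontier [3—7 4, 1—3 6, 1—4 9, 1—5 8, 2—5 10, 5—7 20, 6—7 14, 2—6 23] → take 3—7 (4); add 7.
Step 5: frontier [1—3 6, 1—4 9, 1—5 8, 2—5 10, 2—6 23, 1—7 17, 2—7 20] → take 1—3 (6); add 1.
Step 6: frontier [2—5 10, 2—6 23, 2—7 20] → take 2—5 (10); add 2.
The 3rd edge added is 3—5.

3-5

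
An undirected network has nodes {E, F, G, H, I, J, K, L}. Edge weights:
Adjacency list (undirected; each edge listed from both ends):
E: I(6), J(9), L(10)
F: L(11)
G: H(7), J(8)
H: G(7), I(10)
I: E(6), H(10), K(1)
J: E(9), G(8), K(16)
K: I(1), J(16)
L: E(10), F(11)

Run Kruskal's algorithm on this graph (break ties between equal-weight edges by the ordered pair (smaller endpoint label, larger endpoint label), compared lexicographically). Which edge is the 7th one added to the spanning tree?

F-L

Sort edges by weight, then run Kruskal:
I K (1): add — endpoints in different components.
E I (6): add — endpoints in different components.
G H (7): add — endpoints in different components.
G J (8): add — endpoints in different components.
E J (9): add — endpoints in different components.
E L (10): add — endpoints in different components.
H I (10): skip — H and I already connected.
F L (11): add — endpoints in different components.
The 7th edge added is F L.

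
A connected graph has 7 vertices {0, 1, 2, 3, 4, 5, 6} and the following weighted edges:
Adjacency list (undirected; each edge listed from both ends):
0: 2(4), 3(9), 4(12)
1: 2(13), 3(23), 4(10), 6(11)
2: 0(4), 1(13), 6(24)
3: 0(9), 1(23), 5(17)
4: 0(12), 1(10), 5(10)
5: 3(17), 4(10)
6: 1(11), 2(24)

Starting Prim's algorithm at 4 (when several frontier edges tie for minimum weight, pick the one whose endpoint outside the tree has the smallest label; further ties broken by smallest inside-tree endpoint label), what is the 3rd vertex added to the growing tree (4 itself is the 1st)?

5

Grow the tree from 4 using Prim:
Step 1: cheapest edge leaving the tree is 1–4 (10); add 1.
Step 2: cheapest edge leaving the tree is 4–5 (10); add 5.
Step 3: cheapest edge leaving the tree is 1–6 (11); add 6.
Step 4: cheapest edge leaving the tree is 0–4 (12); add 0.
Step 5: cheapest edge leaving the tree is 0–2 (4); add 2.
Step 6: cheapest edge leaving the tree is 0–3 (9); add 3.
Vertex order: 4, 1, 5, 6, 0, 2, 3. The 3rd vertex is 5.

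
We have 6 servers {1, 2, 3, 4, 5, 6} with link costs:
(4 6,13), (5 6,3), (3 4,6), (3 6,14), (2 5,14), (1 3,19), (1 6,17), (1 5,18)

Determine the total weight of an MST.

53

Grow the tree from 5 using Prim:
Step 1: cheapest edge leaving the tree is 5 6 (3); add 6.
Step 2: cheapest edge leaving the tree is 4 6 (13); add 4.
Step 3: cheapest edge leaving the tree is 3 4 (6); add 3.
Step 4: cheapest edge leaving the tree is 2 5 (14); add 2.
Step 5: cheapest edge leaving the tree is 1 6 (17); add 1.
MST edges: 5 6, 4 6, 3 4, 2 5, 1 6; total weight 3+13+6+14+17 = 53.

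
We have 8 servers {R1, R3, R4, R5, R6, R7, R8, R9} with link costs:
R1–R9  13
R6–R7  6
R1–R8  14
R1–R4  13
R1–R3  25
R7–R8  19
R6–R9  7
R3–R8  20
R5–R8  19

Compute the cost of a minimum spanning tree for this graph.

Kruskal's algorithm — process edges by increasing weight (ties by edge label):
R6–R7 (6): add — endpoints in different components.
R6–R9 (7): add — endpoints in different components.
R1–R4 (13): add — endpoints in different components.
R1–R9 (13): add — endpoints in different components.
R1–R8 (14): add — endpoints in different components.
R5–R8 (19): add — endpoints in different components.
R7–R8 (19): skip — R8 and R7 already connected.
R3–R8 (20): add — endpoints in different components.
MST edges: R6–R7, R6–R9, R1–R4, R1–R9, R1–R8, R5–R8, R3–R8; total weight 6+7+13+13+14+19+20 = 92.

92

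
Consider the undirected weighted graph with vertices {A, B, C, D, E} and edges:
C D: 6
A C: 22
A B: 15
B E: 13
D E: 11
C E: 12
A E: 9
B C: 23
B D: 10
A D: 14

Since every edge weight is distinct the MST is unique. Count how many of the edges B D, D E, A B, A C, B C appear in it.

2

Sort edges by weight, then run Kruskal:
C D (6): add — endpoints in different components.
A E (9): add — endpoints in different components.
B D (10): add — endpoints in different components.
D E (11): add — endpoints in different components.
MST edge set: {C D, A E, B D, D E}.
Of the listed edges, {B D, D E} are in the MST → 2.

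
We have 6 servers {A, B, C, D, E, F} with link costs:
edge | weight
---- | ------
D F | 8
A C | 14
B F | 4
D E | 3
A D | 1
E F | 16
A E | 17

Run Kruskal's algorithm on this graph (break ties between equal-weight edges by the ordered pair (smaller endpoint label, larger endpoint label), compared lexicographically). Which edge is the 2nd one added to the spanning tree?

D-E

Kruskal's algorithm — process edges by increasing weight (ties by edge label):
A D (1): add — endpoints in different components.
D E (3): add — endpoints in different components.
B F (4): add — endpoints in different components.
D F (8): add — endpoints in different components.
A C (14): add — endpoints in different components.
The 2nd edge added is D E.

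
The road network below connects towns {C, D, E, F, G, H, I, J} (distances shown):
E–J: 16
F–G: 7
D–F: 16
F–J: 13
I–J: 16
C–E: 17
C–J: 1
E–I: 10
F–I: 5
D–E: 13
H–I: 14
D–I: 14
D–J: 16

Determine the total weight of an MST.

63

Sort edges by weight, then run Kruskal:
C–J (1): add — endpoints in different components.
F–I (5): add — endpoints in different components.
F–G (7): add — endpoints in different components.
E–I (10): add — endpoints in different components.
D–E (13): add — endpoints in different components.
F–J (13): add — endpoints in different components.
D–I (14): skip — D and I already connected.
H–I (14): add — endpoints in different components.
MST edges: C–J, F–I, F–G, E–I, D–E, F–J, H–I; total weight 1+5+7+10+13+13+14 = 63.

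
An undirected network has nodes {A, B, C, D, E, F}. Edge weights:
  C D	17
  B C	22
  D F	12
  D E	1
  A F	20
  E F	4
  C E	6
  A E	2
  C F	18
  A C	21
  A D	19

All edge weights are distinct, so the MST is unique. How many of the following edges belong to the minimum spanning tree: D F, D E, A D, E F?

2

Kruskal: consider edges lightest-first.
D E (1): add. Components now {A} {B} {C} {D,E} {F}
A E (2): add. Components now {A,D,E} {B} {C} {F}
E F (4): add. Components now {A,D,E,F} {B} {C}
C E (6): add. Components now {A,C,D,E,F} {B}
D F (12): skip — D and F already connected.
C D (17): skip — C and D already connected.
C F (18): skip — C and F already connected.
A D (19): skip — A and D already connected.
A F (20): skip — A and F already connected.
A C (21): skip — A and C already connected.
B C (22): add. Components now {A,B,C,D,E,F}
MST edge set: {D E, A E, E F, C E, B C}.
Of the listed edges, {D E, E F} are in the MST → 2.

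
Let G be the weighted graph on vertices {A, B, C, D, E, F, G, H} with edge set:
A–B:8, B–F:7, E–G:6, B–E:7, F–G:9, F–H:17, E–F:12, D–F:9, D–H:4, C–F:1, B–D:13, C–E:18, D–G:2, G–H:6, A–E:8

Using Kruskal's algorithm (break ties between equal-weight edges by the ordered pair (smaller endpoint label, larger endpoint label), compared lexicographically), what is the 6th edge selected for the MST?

B-F

Kruskal's algorithm — process edges by increasing weight (ties by edge label):
C–F (1): add — endpoints in different components.
D–G (2): add — endpoints in different components.
D–H (4): add — endpoints in different components.
E–G (6): add — endpoints in different components.
G–H (6): skip — G and H already connected.
B–E (7): add — endpoints in different components.
B–F (7): add — endpoints in different components.
A–B (8): add — endpoints in different components.
The 6th edge added is B–F.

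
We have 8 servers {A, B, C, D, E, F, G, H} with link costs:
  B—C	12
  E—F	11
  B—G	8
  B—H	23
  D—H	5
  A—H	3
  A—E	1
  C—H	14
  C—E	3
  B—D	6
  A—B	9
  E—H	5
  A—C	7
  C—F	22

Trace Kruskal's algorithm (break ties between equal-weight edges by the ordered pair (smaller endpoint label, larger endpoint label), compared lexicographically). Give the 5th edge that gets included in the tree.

B-D

Kruskal: consider edges lightest-first.
A—E (1): add — endpoints in different components.
A—H (3): add — endpoints in different components.
C—E (3): add — endpoints in different components.
D—H (5): add — endpoints in different components.
E—H (5): skip — E and H already connected.
B—D (6): add — endpoints in different components.
A—C (7): skip — A and C already connected.
B—G (8): add — endpoints in different components.
A—B (9): skip — A and B already connected.
E—F (11): add — endpoints in different components.
The 5th edge added is B—D.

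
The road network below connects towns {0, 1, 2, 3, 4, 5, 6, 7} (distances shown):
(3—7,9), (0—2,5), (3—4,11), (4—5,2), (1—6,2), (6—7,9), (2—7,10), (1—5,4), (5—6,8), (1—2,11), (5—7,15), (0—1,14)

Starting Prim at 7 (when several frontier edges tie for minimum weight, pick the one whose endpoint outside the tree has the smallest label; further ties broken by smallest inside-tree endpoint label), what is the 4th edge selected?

1-5

Grow the tree from 7 using Prim:
Step 1: frontier [3—7 9, 6—7 9, 2—7 10, 5—7 15] → take 3—7 (9); add 3.
Step 2: frontier [3—4 11, 6—7 9, 2—7 10, 5—7 15] → take 6—7 (9); add 6.
Step 3: frontier [3—4 11, 1—6 2, 5—6 8, 2—7 10, 5—7 15] → take 1—6 (2); add 1.
Step 4: frontier [1—5 4, 1—2 11, 0—1 14, 3—4 11, 5—6 8, 2—7 10, 5—7 15] → take 1—5 (4); add 5.
Step 5: frontier [1—2 11, 0—1 14, 3—4 11, 4—5 2, 2—7 10] → take 4—5 (2); add 4.
Step 6: frontier [1—2 11, 0—1 14, 2—7 10] → take 2—7 (10); add 2.
Step 7: frontier [0—1 14, 0—2 5] → take 0—2 (5); add 0.
The 4th edge added is 1—5.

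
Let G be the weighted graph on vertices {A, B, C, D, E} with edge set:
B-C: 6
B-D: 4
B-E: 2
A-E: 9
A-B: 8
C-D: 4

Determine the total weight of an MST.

18

Sort edges by weight, then run Kruskal:
B-E (2): add — endpoints in different components.
B-D (4): add — endpoints in different components.
C-D (4): add — endpoints in different components.
B-C (6): skip — B and C already connected.
A-B (8): add — endpoints in different components.
MST edges: B-E, B-D, C-D, A-B; total weight 2+4+4+8 = 18.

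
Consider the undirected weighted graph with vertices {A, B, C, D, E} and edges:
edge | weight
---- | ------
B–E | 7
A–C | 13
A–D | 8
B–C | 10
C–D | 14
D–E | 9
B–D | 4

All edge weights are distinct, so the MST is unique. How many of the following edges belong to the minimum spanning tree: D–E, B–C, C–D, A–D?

Sort edges by weight, then run Kruskal:
B–D (4): add. Components now {A} {B,D} {C} {E}
B–E (7): add. Components now {A} {B,D,E} {C}
A–D (8): add. Components now {A,B,D,E} {C}
D–E (9): skip — D and E already connected.
B–C (10): add. Components now {A,B,C,D,E}
MST edge set: {B–D, B–E, A–D, B–C}.
Of the listed edges, {B–C, A–D} are in the MST → 2.

2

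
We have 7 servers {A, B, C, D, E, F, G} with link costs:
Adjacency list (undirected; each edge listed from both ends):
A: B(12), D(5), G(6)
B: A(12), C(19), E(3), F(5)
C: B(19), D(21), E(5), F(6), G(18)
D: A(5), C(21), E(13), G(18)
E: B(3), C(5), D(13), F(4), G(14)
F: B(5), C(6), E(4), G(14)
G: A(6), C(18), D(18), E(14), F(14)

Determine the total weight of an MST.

35

Kruskal's algorithm — process edges by increasing weight (ties by edge label):
B–E (3): add — endpoints in different components.
E–F (4): add — endpoints in different components.
A–D (5): add — endpoints in different components.
B–F (5): skip — B and F already connected.
C–E (5): add — endpoints in different components.
A–G (6): add — endpoints in different components.
C–F (6): skip — C and F already connected.
A–B (12): add — endpoints in different components.
MST edges: B–E, E–F, A–D, C–E, A–G, A–B; total weight 3+4+5+5+6+12 = 35.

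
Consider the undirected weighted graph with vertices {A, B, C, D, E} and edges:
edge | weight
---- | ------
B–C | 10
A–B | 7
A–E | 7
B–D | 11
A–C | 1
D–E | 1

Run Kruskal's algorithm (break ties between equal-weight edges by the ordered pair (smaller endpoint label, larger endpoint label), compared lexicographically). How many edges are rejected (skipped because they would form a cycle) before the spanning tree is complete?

Sort edges by weight, then run Kruskal:
A–C (1): add. Components now {A,C} {B} {D} {E}
D–E (1): add. Components now {A,C} {B} {D,E}
A–B (7): add. Components now {A,B,C} {D,E}
A–E (7): add. Components now {A,B,C,D,E}
Edges rejected before the tree was complete: 0.

0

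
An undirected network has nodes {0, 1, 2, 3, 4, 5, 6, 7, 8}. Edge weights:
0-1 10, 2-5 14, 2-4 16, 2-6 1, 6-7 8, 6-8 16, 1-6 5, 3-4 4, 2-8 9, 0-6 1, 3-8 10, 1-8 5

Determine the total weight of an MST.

48

Prim's algorithm from 6:
Step 1: frontier [0-6 1, 2-6 1, 1-6 5, 6-7 8, 6-8 16] → take 0-6 (1); add 0.
Step 2: frontier [0-1 10, 2-6 1, 1-6 5, 6-7 8, 6-8 16] → take 2-6 (1); add 2.
Step 3: frontier [0-1 10, 2-8 9, 2-5 14, 2-4 16, 1-6 5, 6-7 8, 6-8 16] → take 1-6 (5); add 1.
Step 4: frontier [1-8 5, 2-8 9, 2-5 14, 2-4 16, 6-7 8, 6-8 16] → take 1-8 (5); add 8.
Step 5: frontier [2-5 14, 2-4 16, 6-7 8, 3-8 10] → take 6-7 (8); add 7.
Step 6: frontier [2-5 14, 2-4 16, 3-8 10] → take 3-8 (10); add 3.
Step 7: frontier [2-5 14, 2-4 16, 3-4 4] → take 3-4 (4); add 4.
Step 8: frontier [2-5 14] → take 2-5 (14); add 5.
MST edges: 0-6, 2-6, 1-6, 1-8, 6-7, 3-8, 3-4, 2-5; total weight 1+1+5+5+8+10+4+14 = 48.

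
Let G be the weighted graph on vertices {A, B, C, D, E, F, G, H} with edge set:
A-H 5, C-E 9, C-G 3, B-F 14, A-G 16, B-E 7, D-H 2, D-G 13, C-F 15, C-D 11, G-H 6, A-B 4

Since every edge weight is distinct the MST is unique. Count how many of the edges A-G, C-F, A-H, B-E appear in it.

Sort edges by weight, then run Kruskal:
D-H (2): add — endpoints in different components.
C-G (3): add — endpoints in different components.
A-B (4): add — endpoints in different components.
A-H (5): add — endpoints in different components.
G-H (6): add — endpoints in different components.
B-E (7): add — endpoints in different components.
C-E (9): skip — C and E already connected.
C-D (11): skip — C and D already connected.
D-G (13): skip — D and G already connected.
B-F (14): add — endpoints in different components.
MST edge set: {D-H, C-G, A-B, A-H, G-H, B-E, B-F}.
Of the listed edges, {A-H, B-E} are in the MST → 2.

2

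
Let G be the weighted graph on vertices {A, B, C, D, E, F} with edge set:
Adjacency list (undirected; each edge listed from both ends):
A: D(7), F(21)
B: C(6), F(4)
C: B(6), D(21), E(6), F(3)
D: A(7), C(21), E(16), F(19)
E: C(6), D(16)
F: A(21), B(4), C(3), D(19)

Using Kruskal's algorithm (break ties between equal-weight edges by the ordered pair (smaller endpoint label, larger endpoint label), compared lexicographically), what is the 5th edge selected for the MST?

D-E

Kruskal's algorithm — process edges by increasing weight (ties by edge label):
C—F (3): add — endpoints in different components.
B—F (4): add — endpoints in different components.
B—C (6): skip — B and C already connected.
C—E (6): add — endpoints in different components.
A—D (7): add — endpoints in different components.
D—E (16): add — endpoints in different components.
The 5th edge added is D—E.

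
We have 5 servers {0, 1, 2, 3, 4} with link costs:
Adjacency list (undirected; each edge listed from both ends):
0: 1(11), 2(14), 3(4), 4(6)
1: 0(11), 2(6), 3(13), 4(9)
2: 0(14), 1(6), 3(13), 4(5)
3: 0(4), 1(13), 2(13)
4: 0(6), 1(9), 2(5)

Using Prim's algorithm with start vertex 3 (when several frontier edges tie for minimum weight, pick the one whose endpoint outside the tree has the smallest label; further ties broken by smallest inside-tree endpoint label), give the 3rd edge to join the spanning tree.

Prim, starting at 3.
Step 1: cheapest edge leaving the tree is 0—3 (4); add 0.
Step 2: cheapest edge leaving the tree is 0—4 (6); add 4.
Step 3: cheapest edge leaving the tree is 2—4 (5); add 2.
Step 4: cheapest edge leaving the tree is 1—2 (6); add 1.
The 3rd edge added is 2—4.

2-4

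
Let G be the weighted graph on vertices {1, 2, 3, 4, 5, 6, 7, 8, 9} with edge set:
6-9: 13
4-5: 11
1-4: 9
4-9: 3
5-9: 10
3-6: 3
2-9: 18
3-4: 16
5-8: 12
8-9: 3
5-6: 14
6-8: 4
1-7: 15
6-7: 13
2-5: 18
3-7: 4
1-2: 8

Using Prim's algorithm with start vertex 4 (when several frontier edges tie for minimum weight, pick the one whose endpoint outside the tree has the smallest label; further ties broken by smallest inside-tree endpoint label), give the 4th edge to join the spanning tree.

Prim's algorithm from 4:
Step 1: cheapest edge leaving the tree is 4-9 (3); add 9.
Step 2: cheapest edge leaving the tree is 8-9 (3); add 8.
Step 3: cheapest edge leaving the tree is 6-8 (4); add 6.
Step 4: cheapest edge leaving the tree is 3-6 (3); add 3.
Step 5: cheapest edge leaving the tree is 3-7 (4); add 7.
Step 6: cheapest edge leaving the tree is 1-4 (9); add 1.
Step 7: cheapest edge leaving the tree is 1-2 (8); add 2.
Step 8: cheapest edge leaving the tree is 5-9 (10); add 5.
The 4th edge added is 3-6.

3-6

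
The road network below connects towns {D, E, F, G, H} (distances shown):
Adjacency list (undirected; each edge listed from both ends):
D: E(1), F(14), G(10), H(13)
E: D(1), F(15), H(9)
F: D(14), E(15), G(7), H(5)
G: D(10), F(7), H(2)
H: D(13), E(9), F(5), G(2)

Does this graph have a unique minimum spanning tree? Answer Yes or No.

Yes

Kruskal: consider edges lightest-first.
D E (1): add. Components now {D,E} {F} {G} {H}
G H (2): add. Components now {D,E} {F} {G,H}
F H (5): add. Components now {D,E} {F,G,H}
F G (7): skip — F and G already connected.
E H (9): add. Components now {D,E,F,G,H}
Every non-tree edge has weight strictly greater than the heaviest edge on the tree path between its endpoints, so the MST is unique.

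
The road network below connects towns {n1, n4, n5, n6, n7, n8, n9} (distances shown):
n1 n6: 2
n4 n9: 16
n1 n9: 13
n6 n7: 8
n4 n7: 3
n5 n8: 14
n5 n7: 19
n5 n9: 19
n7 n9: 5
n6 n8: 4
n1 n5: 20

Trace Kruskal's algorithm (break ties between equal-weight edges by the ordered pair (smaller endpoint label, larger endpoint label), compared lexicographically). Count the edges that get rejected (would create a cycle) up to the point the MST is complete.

Sort edges by weight, then run Kruskal:
n1 n6 (2): add. Components now {n5} {n1,n6} {n8} {n7} {n4} {n9}
n4 n7 (3): add. Components now {n5} {n1,n6} {n8} {n4,n7} {n9}
n6 n8 (4): add. Components now {n5} {n1,n6,n8} {n4,n7} {n9}
n7 n9 (5): add. Components now {n5} {n1,n6,n8} {n4,n7,n9}
n6 n7 (8): add. Components now {n5} {n1,n4,n6,n7,n8,n9}
n1 n9 (13): skip — n1 and n9 already connected.
n5 n8 (14): add. Components now {n1,n4,n5,n6,n7,n8,n9}
Edges rejected before the tree was complete: 1.

1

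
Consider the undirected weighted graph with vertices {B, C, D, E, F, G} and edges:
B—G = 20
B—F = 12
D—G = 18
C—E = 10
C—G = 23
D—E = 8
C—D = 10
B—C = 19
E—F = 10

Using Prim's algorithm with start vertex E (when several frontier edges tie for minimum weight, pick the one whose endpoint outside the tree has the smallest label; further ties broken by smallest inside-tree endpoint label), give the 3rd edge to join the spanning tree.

Prim's algorithm from E:
Step 1: cheapest edge leaving the tree is D—E (8); add D.
Step 2: cheapest edge leaving the tree is C—D (10); add C.
Step 3: cheapest edge leaving the tree is E—F (10); add F.
Step 4: cheapest edge leaving the tree is B—F (12); add B.
Step 5: cheapest edge leaving the tree is D—G (18); add G.
The 3rd edge added is E—F.

E-F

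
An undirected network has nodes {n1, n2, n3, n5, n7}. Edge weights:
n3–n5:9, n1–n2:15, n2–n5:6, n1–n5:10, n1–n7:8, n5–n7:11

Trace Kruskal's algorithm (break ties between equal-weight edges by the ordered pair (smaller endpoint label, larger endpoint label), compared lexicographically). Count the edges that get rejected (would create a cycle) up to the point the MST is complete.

Kruskal's algorithm — process edges by increasing weight (ties by edge label):
n2–n5 (6): add — endpoints in different components.
n1–n7 (8): add — endpoints in different components.
n3–n5 (9): add — endpoints in different components.
n1–n5 (10): add — endpoints in different components.
Edges rejected before the tree was complete: 0.

0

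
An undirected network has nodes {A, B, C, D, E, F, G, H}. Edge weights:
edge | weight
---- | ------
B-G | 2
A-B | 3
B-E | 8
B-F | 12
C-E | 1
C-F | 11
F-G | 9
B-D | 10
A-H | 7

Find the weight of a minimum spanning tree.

Sort edges by weight, then run Kruskal:
C-E (1): add — endpoints in different components.
B-G (2): add — endpoints in different components.
A-B (3): add — endpoints in different components.
A-H (7): add — endpoints in different components.
B-E (8): add — endpoints in different components.
F-G (9): add — endpoints in different components.
B-D (10): add — endpoints in different components.
MST edges: C-E, B-G, A-B, A-H, B-E, F-G, B-D; total weight 1+2+3+7+8+9+10 = 40.

40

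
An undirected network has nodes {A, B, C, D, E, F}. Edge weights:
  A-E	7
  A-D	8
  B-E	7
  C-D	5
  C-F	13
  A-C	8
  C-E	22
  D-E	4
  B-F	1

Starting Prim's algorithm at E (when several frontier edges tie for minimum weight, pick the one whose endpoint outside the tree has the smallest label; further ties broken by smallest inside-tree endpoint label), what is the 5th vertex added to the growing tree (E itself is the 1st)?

Prim's algorithm from E:
Step 1: frontier [D-E 4, A-E 7, B-E 7, C-E 22] → take D-E (4); add D.
Step 2: frontier [C-D 5, A-D 8, A-E 7, B-E 7, C-E 22] → take C-D (5); add C.
Step 3: frontier [A-C 8, C-F 13, A-D 8, A-E 7, B-E 7] → take A-E (7); add A.
Step 4: frontier [C-F 13, B-E 7] → take B-E (7); add B.
Step 5: frontier [B-F 1, C-F 13] → take B-F (1); add F.
Vertex order: E, D, C, A, B, F. The 5th vertex is B.

B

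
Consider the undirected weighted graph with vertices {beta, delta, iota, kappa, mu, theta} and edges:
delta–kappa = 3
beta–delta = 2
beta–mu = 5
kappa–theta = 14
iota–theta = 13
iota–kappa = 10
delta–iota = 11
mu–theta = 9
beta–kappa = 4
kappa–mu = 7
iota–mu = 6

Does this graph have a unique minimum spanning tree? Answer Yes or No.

Yes

Sort edges by weight, then run Kruskal:
beta–delta (2): add. Components now {kappa} {mu} {iota} {beta,delta} {theta}
delta–kappa (3): add. Components now {beta,delta,kappa} {mu} {iota} {theta}
beta–kappa (4): skip — kappa and beta already connected.
beta–mu (5): add. Components now {beta,delta,kappa,mu} {iota} {theta}
iota–mu (6): add. Components now {beta,delta,iota,kappa,mu} {theta}
kappa–mu (7): skip — kappa and mu already connected.
mu–theta (9): add. Components now {beta,delta,iota,kappa,mu,theta}
Every non-tree edge has weight strictly greater than the heaviest edge on the tree path between its endpoints, so the MST is unique.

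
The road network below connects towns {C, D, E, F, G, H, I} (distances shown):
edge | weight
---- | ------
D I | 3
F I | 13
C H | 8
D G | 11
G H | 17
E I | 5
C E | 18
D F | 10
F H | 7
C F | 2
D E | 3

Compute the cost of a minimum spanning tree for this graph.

Prim, starting at E.
Step 1: frontier [D E 3, E I 5, C E 18] → take D E (3); add D.
Step 2: frontier [D I 3, D F 10, D G 11, E I 5, C E 18] → take D I (3); add I.
Step 3: frontier [D F 10, D G 11, C E 18, F I 13] → take D F (10); add F.
Step 4: frontier [D G 11, C E 18, C F 2, F H 7] → take C F (2); add C.
Step 5: frontier [C H 8, D G 11, F H 7] → take F H (7); add H.
Step 6: frontier [D G 11, G H 17] → take D G (11); add G.
MST edges: D E, D I, D F, C F, F H, D G; total weight 3+3+10+2+7+11 = 36.

36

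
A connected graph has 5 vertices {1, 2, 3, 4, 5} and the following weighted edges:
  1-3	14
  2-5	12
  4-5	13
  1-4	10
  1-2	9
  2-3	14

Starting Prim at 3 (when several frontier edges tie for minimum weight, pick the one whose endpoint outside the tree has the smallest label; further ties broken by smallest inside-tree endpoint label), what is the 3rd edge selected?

Grow the tree from 3 using Prim:
Step 1: cheapest edge leaving the tree is 1-3 (14); add 1.
Step 2: cheapest edge leaving the tree is 1-2 (9); add 2.
Step 3: cheapest edge leaving the tree is 1-4 (10); add 4.
Step 4: cheapest edge leaving the tree is 2-5 (12); add 5.
The 3rd edge added is 1-4.

1-4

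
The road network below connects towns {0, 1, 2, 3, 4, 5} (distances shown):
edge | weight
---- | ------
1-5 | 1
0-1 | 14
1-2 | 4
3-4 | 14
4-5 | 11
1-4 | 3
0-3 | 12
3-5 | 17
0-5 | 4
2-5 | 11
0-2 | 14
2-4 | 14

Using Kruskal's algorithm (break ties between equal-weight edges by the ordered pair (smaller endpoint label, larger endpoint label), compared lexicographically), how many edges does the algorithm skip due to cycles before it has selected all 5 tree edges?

Sort edges by weight, then run Kruskal:
1-5 (1): add — endpoints in different components.
1-4 (3): add — endpoints in different components.
0-5 (4): add — endpoints in different components.
1-2 (4): add — endpoints in different components.
2-5 (11): skip — 2 and 5 already connected.
4-5 (11): skip — 4 and 5 already connected.
0-3 (12): add — endpoints in different components.
Edges rejected before the tree was complete: 2.

2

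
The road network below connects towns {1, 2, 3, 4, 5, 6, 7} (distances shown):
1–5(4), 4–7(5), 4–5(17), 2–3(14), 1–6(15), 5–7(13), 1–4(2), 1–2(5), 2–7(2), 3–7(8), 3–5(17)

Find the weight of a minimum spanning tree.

36

Prim's algorithm from 5:
Step 1: frontier [1–5 4, 5–7 13, 3–5 17, 4–5 17] → take 1–5 (4); add 1.
Step 2: frontier [1–4 2, 1–2 5, 1–6 15, 5–7 13, 3–5 17, 4–5 17] → take 1–4 (2); add 4.
Step 3: frontier [1–2 5, 1–6 15, 4–7 5, 5–7 13, 3–5 17] → take 1–2 (5); add 2.
Step 4: frontier [1–6 15, 2–7 2, 2–3 14, 4–7 5, 5–7 13, 3–5 17] → take 2–7 (2); add 7.
Step 5: frontier [1–6 15, 2–3 14, 3–5 17, 3–7 8] → take 3–7 (8); add 3.
Step 6: frontier [1–6 15] → take 1–6 (15); add 6.
MST edges: 1–5, 1–4, 1–2, 2–7, 3–7, 1–6; total weight 4+2+5+2+8+15 = 36.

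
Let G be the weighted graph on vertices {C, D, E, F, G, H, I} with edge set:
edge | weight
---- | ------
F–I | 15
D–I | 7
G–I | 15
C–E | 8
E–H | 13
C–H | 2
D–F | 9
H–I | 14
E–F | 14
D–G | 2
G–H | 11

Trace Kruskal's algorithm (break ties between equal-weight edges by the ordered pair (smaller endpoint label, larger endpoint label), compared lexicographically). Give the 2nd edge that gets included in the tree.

Sort edges by weight, then run Kruskal:
C–H (2): add. Components now {C,H} {D} {E} {F} {G} {I}
D–G (2): add. Components now {C,H} {D,G} {E} {F} {I}
D–I (7): add. Components now {C,H} {D,G,I} {E} {F}
C–E (8): add. Components now {C,E,H} {D,G,I} {F}
D–F (9): add. Components now {C,E,H} {D,F,G,I}
G–H (11): add. Components now {C,D,E,F,G,H,I}
The 2nd edge added is D–G.

D-G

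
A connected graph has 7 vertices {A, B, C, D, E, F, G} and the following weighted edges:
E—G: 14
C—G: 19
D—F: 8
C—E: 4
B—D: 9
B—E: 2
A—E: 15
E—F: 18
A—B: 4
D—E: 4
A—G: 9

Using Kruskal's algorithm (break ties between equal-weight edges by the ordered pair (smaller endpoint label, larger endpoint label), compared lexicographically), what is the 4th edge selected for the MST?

Kruskal: consider edges lightest-first.
B—E (2): add. Components now {A} {B,E} {C} {D} {F} {G}
A—B (4): add. Components now {A,B,E} {C} {D} {F} {G}
C—E (4): add. Components now {A,B,C,E} {D} {F} {G}
D—E (4): add. Components now {A,B,C,D,E} {F} {G}
D—F (8): add. Components now {A,B,C,D,E,F} {G}
A—G (9): add. Components now {A,B,C,D,E,F,G}
The 4th edge added is D—E.

D-E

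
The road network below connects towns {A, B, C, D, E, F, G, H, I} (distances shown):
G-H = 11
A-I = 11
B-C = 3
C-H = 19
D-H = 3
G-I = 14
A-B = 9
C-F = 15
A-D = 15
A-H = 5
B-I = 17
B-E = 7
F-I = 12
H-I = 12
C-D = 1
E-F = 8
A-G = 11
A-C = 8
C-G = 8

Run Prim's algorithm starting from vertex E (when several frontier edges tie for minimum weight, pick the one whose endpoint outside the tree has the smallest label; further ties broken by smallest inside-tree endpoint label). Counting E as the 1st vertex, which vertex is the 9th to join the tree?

I

Prim's algorithm from E:
Step 1: cheapest edge leaving the tree is B-E (7); add B.
Step 2: cheapest edge leaving the tree is B-C (3); add C.
Step 3: cheapest edge leaving the tree is C-D (1); add D.
Step 4: cheapest edge leaving the tree is D-H (3); add H.
Step 5: cheapest edge leaving the tree is A-H (5); add A.
Step 6: cheapest edge leaving the tree is E-F (8); add F.
Step 7: cheapest edge leaving the tree is C-G (8); add G.
Step 8: cheapest edge leaving the tree is A-I (11); add I.
Vertex order: E, B, C, D, H, A, F, G, I. The 9th vertex is I.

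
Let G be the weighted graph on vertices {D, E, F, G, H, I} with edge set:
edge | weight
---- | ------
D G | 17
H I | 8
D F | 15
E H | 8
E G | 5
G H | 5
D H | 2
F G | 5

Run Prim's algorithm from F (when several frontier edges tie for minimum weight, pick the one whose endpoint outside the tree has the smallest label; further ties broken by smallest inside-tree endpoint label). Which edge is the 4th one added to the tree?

Prim, starting at F.
Step 1: frontier [F G 5, D F 15] → take F G (5); add G.
Step 2: frontier [D F 15, E G 5, G H 5, D G 17] → take E G (5); add E.
Step 3: frontier [E H 8, D F 15, G H 5, D G 17] → take G H (5); add H.
Step 4: frontier [D F 15, D G 17, D H 2, H I 8] → take D H (2); add D.
Step 5: frontier [H I 8] → take H I (8); add I.
The 4th edge added is D H.

D-H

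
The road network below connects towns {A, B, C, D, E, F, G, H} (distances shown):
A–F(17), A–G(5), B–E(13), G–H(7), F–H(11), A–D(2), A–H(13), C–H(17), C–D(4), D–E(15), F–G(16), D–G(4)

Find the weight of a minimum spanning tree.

56

Kruskal's algorithm — process edges by increasing weight (ties by edge label):
A–D (2): add — endpoints in different components.
C–D (4): add — endpoints in different components.
D–G (4): add — endpoints in different components.
A–G (5): skip — A and G already connected.
G–H (7): add — endpoints in different components.
F–H (11): add — endpoints in different components.
A–H (13): skip — A and H already connected.
B–E (13): add — endpoints in different components.
D–E (15): add — endpoints in different components.
MST edges: A–D, C–D, D–G, G–H, F–H, B–E, D–E; total weight 2+4+4+7+11+13+15 = 56.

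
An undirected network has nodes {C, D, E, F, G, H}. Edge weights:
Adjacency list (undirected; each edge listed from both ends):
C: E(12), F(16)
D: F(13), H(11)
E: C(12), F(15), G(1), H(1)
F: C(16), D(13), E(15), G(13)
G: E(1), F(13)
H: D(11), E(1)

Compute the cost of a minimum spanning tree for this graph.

Kruskal's algorithm — process edges by increasing weight (ties by edge label):
E—G (1): add. Components now {C} {D} {E,G} {F} {H}
E—H (1): add. Components now {C} {D} {E,G,H} {F}
D—H (11): add. Components now {C} {D,E,G,H} {F}
C—E (12): add. Components now {C,D,E,G,H} {F}
D—F (13): add. Components now {C,D,E,F,G,H}
MST edges: E—G, E—H, D—H, C—E, D—F; total weight 1+1+11+12+13 = 38.

38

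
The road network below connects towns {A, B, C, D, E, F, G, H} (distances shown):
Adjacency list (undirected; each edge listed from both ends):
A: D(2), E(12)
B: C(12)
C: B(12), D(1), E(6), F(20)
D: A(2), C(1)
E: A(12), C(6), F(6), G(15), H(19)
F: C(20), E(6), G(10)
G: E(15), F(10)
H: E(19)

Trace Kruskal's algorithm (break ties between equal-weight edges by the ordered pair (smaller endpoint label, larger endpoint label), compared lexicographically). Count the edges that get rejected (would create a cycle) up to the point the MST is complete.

Kruskal's algorithm — process edges by increasing weight (ties by edge label):
C-D (1): add — endpoints in different components.
A-D (2): add — endpoints in different components.
C-E (6): add — endpoints in different components.
E-F (6): add — endpoints in different components.
F-G (10): add — endpoints in different components.
A-E (12): skip — A and E already connected.
B-C (12): add — endpoints in different components.
E-G (15): skip — E and G already connected.
E-H (19): add — endpoints in different components.
Edges rejected before the tree was complete: 2.

2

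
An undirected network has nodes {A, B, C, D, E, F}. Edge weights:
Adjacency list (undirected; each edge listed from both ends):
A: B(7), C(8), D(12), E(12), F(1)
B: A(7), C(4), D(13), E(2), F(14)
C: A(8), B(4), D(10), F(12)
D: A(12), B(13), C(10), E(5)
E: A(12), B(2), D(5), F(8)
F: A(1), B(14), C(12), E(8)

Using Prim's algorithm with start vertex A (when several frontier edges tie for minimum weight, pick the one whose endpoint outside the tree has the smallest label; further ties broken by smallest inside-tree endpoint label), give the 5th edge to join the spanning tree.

Grow the tree from A using Prim:
Step 1: cheapest edge leaving the tree is A-F (1); add F.
Step 2: cheapest edge leaving the tree is A-B (7); add B.
Step 3: cheapest edge leaving the tree is B-E (2); add E.
Step 4: cheapest edge leaving the tree is B-C (4); add C.
Step 5: cheapest edge leaving the tree is D-E (5); add D.
The 5th edge added is D-E.

D-E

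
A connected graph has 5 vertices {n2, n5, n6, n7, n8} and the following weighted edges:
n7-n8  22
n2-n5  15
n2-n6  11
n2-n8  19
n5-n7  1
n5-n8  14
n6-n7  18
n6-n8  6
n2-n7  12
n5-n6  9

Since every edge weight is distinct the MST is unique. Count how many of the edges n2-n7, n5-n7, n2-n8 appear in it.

1

Sort edges by weight, then run Kruskal:
n5-n7 (1): add — endpoints in different components.
n6-n8 (6): add — endpoints in different components.
n5-n6 (9): add — endpoints in different components.
n2-n6 (11): add — endpoints in different components.
MST edge set: {n5-n7, n6-n8, n5-n6, n2-n6}.
Of the listed edges, {n5-n7} are in the MST → 1.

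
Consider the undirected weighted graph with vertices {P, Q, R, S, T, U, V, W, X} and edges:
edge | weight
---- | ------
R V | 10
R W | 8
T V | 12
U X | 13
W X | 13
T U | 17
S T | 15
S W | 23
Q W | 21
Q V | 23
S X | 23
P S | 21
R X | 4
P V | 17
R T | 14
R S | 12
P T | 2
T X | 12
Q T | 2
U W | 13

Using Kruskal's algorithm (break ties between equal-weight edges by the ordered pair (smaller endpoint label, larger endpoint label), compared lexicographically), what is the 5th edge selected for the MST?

R-V

Kruskal's algorithm — process edges by increasing weight (ties by edge label):
P T (2): add — endpoints in different components.
Q T (2): add — endpoints in different components.
R X (4): add — endpoints in different components.
R W (8): add — endpoints in different components.
R V (10): add — endpoints in different components.
R S (12): add — endpoints in different components.
T V (12): add — endpoints in different components.
T X (12): skip — X and T already connected.
U W (13): add — endpoints in different components.
The 5th edge added is R V.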